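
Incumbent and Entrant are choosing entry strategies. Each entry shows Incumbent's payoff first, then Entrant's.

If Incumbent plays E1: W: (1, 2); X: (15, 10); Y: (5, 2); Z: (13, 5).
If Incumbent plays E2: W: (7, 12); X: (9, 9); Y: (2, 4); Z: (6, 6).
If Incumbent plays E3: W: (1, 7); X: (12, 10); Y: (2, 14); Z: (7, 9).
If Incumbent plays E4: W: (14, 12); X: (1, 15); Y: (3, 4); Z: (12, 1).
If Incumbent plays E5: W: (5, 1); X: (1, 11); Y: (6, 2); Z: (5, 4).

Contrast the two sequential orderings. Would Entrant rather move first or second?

first

If Incumbent leads: Entrant's best replies are E1→X, E2→W, E3→Y, E4→X, E5→X; Incumbent's induced payoffs 15, 7, 2, 1, 1; outcome (E1, X), payoffs (15, 10).
If Entrant leads: Incumbent's best replies are W→E4, X→E1, Y→E5, Z→E1; Entrant's induced payoffs 12, 10, 2, 5; outcome (E4, W), payoffs (14, 12).
Entrant gets 12 moving first and 10 moving second, so Entrant prefers to move first.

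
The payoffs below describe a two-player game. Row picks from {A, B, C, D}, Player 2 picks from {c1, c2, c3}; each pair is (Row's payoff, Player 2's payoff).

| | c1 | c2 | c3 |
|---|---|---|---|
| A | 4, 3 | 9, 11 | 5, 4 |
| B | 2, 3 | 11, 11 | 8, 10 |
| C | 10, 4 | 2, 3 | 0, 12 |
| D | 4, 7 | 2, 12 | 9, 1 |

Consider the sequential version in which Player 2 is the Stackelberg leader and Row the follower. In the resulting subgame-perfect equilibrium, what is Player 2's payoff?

11

Backward induction with Player 2 moving first.
- c1: Row compares 4, 2, 10, 4 and picks C; Player 2 would get 4.
- c2: Row compares 9, 11, 2, 2 and picks B; Player 2 would get 11.
- c3: Row compares 5, 8, 0, 9 and picks D; Player 2 would get 1.
Maximizing over 4, 11, 1, Player 2 chooses c2. Subgame-perfect outcome: (B, c2) with payoffs (11, 11).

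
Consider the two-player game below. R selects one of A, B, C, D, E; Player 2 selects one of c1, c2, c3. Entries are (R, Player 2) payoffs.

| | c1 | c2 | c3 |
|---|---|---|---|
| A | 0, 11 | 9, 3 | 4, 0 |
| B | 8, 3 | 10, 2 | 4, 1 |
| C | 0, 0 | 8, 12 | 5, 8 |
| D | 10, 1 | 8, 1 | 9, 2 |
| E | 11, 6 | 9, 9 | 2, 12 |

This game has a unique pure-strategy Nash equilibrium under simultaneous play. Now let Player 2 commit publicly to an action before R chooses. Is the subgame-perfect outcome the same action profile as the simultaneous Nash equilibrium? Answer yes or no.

Work backward from R's decision.
- c1: R compares 0, 8, 0, 10, 11 and picks E; Player 2 would get 6.
- c2: R compares 9, 10, 8, 8, 9 and picks B; Player 2 would get 2.
- c3: R compares 4, 4, 5, 9, 2 and picks D; Player 2 would get 2.
Maximizing over 6, 2, 2, Player 2 chooses c1. Subgame-perfect outcome: (E, c1) with payoffs (11, 6).
Under simultaneous play:
R's best replies: c1→E; c2→B; c3→D.
Player 2's best replies: A→c1; B→c1; C→c2; D→c3; E→c3.
The unique mutual best reply is (D, c3), giving (9, 2).
Sequential outcome (E, c1) differs from the Nash profile (D, c3).

no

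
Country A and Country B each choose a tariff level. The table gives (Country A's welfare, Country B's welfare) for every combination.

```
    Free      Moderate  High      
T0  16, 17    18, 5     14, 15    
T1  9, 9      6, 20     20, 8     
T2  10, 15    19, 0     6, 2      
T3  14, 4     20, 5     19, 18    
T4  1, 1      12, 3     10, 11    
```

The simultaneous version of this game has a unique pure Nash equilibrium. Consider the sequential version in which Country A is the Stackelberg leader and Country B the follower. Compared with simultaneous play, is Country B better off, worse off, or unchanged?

Backward induction with Country A moving first.
- T0: BR = Free, leader payoff 16.
- T1: BR = Moderate, leader payoff 6.
- T2: BR = Free, leader payoff 10.
- T3: BR = High, leader payoff 19.
- T4: BR = High, leader payoff 10.
Maximizing over 16, 6, 10, 19, 10, Country A chooses T3. Subgame-perfect outcome: (T3, High) with payoffs (19, 18).
For the simultaneous game, intersect best replies.
Country A's best replies: Free→T0; Moderate→T3; High→T1.
Country B's best replies: T0→Free; T1→Moderate; T2→Free; T3→High; T4→High.
Only (T0, Free) has each player best-responding; Nash payoffs (16, 17).
Country B earns 18 sequentially versus 17 at the Nash outcome: better off.

better off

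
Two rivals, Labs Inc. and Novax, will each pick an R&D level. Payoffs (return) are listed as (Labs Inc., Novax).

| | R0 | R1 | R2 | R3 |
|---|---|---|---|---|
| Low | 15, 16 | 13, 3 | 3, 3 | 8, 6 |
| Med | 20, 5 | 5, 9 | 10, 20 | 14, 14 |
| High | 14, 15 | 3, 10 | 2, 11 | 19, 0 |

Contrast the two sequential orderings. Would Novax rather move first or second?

first

If Labs Inc. leads: Novax's best replies are Low→R0, Med→R2, High→R0; Labs Inc.'s induced payoffs 15, 10, 14; outcome (Low, R0), payoffs (15, 16).
If Novax leads: Labs Inc.'s best replies are R0→Med, R1→Low, R2→Med, R3→High; Novax's induced payoffs 5, 3, 20, 0; outcome (Med, R2), payoffs (10, 20).
Novax gets 20 moving first and 16 moving second, so Novax prefers to move first.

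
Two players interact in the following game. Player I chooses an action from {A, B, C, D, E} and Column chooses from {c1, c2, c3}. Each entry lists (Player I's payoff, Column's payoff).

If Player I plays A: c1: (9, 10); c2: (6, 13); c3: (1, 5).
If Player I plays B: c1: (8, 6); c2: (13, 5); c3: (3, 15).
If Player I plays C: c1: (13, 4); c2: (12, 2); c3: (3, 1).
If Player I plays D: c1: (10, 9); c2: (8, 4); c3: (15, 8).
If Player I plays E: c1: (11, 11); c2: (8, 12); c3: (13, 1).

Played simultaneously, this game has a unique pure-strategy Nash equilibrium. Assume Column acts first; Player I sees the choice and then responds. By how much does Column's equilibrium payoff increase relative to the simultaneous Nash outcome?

4

Solve by backward induction (Column leads).
- c1: Player I compares 9, 8, 13, 10, 11 and picks C; Column would get 4.
- c2: Player I compares 6, 13, 12, 8, 8 and picks B; Column would get 5.
- c3: Player I compares 1, 3, 3, 15, 13 and picks D; Column would get 8.
Among 4, 5, 8, the best is 8 at c3. Subgame-perfect outcome: (D, c3) with payoffs (15, 8).
For the simultaneous game, intersect best replies.
Player I's best replies: c1→C; c2→B; c3→D.
Column's best replies: A→c2; B→c3; C→c1; D→c1; E→c2.
The unique mutual best reply is (C, c1), giving (13, 4).
Column's commitment gain: 8 − 4 = 4.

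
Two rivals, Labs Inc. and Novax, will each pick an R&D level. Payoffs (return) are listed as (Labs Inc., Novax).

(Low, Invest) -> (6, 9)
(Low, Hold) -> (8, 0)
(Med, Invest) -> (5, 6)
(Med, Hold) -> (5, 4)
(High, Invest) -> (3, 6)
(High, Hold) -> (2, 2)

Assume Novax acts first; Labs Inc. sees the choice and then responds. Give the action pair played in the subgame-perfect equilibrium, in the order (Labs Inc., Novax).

Work backward from Labs Inc.'s decision.
- Invest: BR = Low, leader payoff 9.
- Hold: BR = Low, leader payoff 0.
Maximizing over 9, 0, Novax chooses Invest. Subgame-perfect outcome: (Low, Invest) with payoffs (6, 9).

(Low, Invest)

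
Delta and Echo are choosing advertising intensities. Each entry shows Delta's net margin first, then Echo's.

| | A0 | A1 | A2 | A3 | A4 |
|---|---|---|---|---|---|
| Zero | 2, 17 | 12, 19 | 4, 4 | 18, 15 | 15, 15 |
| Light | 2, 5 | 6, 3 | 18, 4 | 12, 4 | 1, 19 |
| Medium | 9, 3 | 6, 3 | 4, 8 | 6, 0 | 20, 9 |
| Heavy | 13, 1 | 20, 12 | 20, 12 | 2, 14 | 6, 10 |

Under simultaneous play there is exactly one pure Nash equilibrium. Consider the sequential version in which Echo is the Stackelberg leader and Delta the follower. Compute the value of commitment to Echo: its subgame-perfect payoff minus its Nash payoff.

6

Backward induction with Echo moving first.
- A0: Delta compares 2, 2, 9, 13 and picks Heavy; Echo would get 1.
- A1: Delta compares 12, 6, 6, 20 and picks Heavy; Echo would get 12.
- A2: Delta compares 4, 18, 4, 20 and picks Heavy; Echo would get 12.
- A3: Delta compares 18, 12, 6, 2 and picks Zero; Echo would get 15.
- A4: Delta compares 15, 1, 20, 6 and picks Medium; Echo would get 9.
Maximizing over 1, 12, 12, 15, 9, Echo chooses A3. Subgame-perfect outcome: (Zero, A3) with payoffs (18, 15).
For the simultaneous game, intersect best replies.
Delta's best replies: A0→Heavy; A1→Heavy; A2→Heavy; A3→Zero; A4→Medium.
Echo's best replies: Zero→A1; Light→A4; Medium→A4; Heavy→A3.
The unique mutual best reply is (Medium, A4), giving (20, 9).
Echo's commitment gain: 15 − 9 = 6.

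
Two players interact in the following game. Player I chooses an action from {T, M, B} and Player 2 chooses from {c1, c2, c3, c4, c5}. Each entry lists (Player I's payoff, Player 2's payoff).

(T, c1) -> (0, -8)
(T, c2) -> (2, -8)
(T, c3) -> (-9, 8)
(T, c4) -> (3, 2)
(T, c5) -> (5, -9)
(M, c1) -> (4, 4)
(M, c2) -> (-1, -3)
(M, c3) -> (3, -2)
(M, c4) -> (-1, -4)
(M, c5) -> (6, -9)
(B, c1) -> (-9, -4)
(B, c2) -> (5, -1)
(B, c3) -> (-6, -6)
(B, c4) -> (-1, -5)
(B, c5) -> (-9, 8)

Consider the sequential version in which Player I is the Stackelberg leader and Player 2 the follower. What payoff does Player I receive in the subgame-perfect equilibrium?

4

Player 2 best-responds to each possible Player I move:
- T: Player 2 compares -8, -8, 8, 2, -9 and picks c3; Player I would get -9.
- M: Player 2 compares 4, -3, -2, -4, -9 and picks c1; Player I would get 4.
- B: Player 2 compares -4, -1, -6, -5, 8 and picks c5; Player I would get -9.
Maximizing over -9, 4, -9, Player I chooses M. Subgame-perfect outcome: (M, c1) with payoffs (4, 4).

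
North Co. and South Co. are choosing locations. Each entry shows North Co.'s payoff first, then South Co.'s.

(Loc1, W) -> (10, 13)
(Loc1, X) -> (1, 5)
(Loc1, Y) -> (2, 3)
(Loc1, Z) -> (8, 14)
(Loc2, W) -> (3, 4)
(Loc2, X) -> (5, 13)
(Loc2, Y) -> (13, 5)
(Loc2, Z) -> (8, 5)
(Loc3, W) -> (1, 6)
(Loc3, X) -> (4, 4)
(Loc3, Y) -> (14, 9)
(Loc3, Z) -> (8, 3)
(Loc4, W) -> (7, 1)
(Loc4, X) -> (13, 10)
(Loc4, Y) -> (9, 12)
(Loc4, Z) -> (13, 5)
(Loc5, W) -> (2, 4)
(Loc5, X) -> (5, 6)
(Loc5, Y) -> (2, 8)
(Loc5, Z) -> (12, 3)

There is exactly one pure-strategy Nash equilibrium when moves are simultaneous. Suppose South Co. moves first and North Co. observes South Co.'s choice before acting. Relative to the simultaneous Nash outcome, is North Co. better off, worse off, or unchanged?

Backward induction with South Co. moving first.
- W: BR = Loc1, leader payoff 13.
- X: BR = Loc4, leader payoff 10.
- Y: BR = Loc3, leader payoff 9.
- Z: BR = Loc4, leader payoff 5.
Maximizing over 13, 10, 9, 5, South Co. chooses W. Subgame-perfect outcome: (Loc1, W) with payoffs (10, 13).
For the simultaneous game, intersect best replies.
North Co.'s best replies: W→Loc1; X→Loc4; Y→Loc3; Z→Loc4.
South Co.'s best replies: Loc1→Z; Loc2→X; Loc3→Y; Loc4→Y; Loc5→Y.
Only (Loc3, Y) has each player best-responding; Nash payoffs (14, 9).
North Co. earns 10 sequentially versus 14 at the Nash outcome: worse off.

worse off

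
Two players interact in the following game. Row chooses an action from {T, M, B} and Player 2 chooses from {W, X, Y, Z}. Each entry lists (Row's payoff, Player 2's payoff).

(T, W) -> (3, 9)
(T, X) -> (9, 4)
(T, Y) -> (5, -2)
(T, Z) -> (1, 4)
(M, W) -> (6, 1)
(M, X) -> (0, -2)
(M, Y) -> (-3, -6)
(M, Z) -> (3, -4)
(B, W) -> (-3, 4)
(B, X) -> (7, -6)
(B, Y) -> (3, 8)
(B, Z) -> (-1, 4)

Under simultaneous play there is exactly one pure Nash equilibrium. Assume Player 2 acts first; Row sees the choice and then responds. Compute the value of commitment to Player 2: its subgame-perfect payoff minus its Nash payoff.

Backward induction with Player 2 moving first.
- W: BR = M, leader payoff 1.
- X: BR = T, leader payoff 4.
- Y: BR = T, leader payoff -2.
- Z: BR = M, leader payoff -4.
Maximizing over 1, 4, -2, -4, Player 2 chooses X. Subgame-perfect outcome: (T, X) with payoffs (9, 4).
Under simultaneous play:
Row's best replies: W→M; X→T; Y→T; Z→M.
Player 2's best replies: T→W; M→W; B→Y.
Only (M, W) has each player best-responding; Nash payoffs (6, 1).
Player 2's commitment gain: 4 − 1 = 3.

3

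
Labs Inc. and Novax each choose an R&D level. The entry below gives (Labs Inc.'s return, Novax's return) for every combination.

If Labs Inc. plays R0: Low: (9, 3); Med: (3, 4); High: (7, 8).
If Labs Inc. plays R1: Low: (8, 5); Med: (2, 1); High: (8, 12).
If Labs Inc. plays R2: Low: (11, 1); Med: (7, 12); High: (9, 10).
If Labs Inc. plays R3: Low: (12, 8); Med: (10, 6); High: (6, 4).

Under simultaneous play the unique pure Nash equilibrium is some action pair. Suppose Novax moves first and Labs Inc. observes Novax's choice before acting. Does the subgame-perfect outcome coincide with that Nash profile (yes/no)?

no

Labs Inc. best-responds to each possible Novax move:
- Low → Labs Inc. plays R3 (best of 9, 8, 11, 12); Novax gets 8.
- Med → Labs Inc. plays R3 (best of 3, 2, 7, 10); Novax gets 6.
- High → Labs Inc. plays R2 (best of 7, 8, 9, 6); Novax gets 10.
Novax's induced payoffs are 8, 6, 10, so Novax commits to High. Subgame-perfect outcome: (R2, High) with payoffs (9, 10).
Now find the simultaneous Nash equilibrium.
Labs Inc.'s best replies: Low→R3; Med→R3; High→R2.
Novax's best replies: R0→High; R1→High; R2→Med; R3→Low.
Only (R3, Low) has each player best-responding; Nash payoffs (12, 8).
Sequential outcome (R2, High) differs from the Nash profile (R3, Low).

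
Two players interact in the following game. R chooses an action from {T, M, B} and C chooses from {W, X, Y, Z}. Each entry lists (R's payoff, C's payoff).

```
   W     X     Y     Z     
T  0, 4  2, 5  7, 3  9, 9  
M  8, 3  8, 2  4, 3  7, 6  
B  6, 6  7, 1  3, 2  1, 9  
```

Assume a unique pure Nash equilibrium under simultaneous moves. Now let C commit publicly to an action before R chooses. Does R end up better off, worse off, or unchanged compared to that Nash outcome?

Work backward from R's decision.
- W: R compares 0, 8, 6 and picks M; C would get 3.
- X: R compares 2, 8, 7 and picks M; C would get 2.
- Y: R compares 7, 4, 3 and picks T; C would get 3.
- Z: R compares 9, 7, 1 and picks T; C would get 9.
C's induced payoffs are 3, 2, 3, 9, so C commits to Z. Subgame-perfect outcome: (T, Z) with payoffs (9, 9).
Now find the simultaneous Nash equilibrium.
R's best replies: W→M; X→M; Y→T; Z→T.
C's best replies: T→Z; M→Z; B→Z.
Only (T, Z) has each player best-responding; Nash payoffs (9, 9).
R earns 9 sequentially versus 9 at the Nash outcome: unchanged.

unchanged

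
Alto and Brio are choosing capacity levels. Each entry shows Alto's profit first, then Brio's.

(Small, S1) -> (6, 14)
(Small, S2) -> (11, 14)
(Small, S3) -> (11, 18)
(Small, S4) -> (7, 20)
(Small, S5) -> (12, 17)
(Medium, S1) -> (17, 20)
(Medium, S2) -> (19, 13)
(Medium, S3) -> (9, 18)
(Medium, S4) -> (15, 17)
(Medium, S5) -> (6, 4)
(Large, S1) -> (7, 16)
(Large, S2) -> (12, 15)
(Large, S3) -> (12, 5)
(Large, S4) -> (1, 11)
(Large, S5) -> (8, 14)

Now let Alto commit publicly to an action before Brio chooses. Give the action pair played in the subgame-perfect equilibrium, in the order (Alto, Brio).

Backward induction with Alto moving first.
- Small → Brio plays S4 (best of 14, 14, 18, 20, 17); Alto gets 7.
- Medium → Brio plays S1 (best of 20, 13, 18, 17, 4); Alto gets 17.
- Large → Brio plays S1 (best of 16, 15, 5, 11, 14); Alto gets 7.
Maximizing over 7, 17, 7, Alto chooses Medium. Subgame-perfect outcome: (Medium, S1) with payoffs (17, 20).

(Medium, S1)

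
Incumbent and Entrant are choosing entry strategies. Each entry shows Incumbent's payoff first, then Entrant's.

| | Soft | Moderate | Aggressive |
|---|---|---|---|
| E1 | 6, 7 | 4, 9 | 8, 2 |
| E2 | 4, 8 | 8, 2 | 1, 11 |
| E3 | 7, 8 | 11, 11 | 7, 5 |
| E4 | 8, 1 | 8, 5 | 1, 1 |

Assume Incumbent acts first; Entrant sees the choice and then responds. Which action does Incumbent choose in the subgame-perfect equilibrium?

Backward induction with Incumbent moving first.
- E1 → Entrant plays Moderate (best of 7, 9, 2); Incumbent gets 4.
- E2 → Entrant plays Aggressive (best of 8, 2, 11); Incumbent gets 1.
- E3 → Entrant plays Moderate (best of 8, 11, 5); Incumbent gets 11.
- E4 → Entrant plays Moderate (best of 1, 5, 1); Incumbent gets 8.
Among 4, 1, 11, 8, the best is 11 at E3. Subgame-perfect outcome: (E3, Moderate) with payoffs (11, 11).

E3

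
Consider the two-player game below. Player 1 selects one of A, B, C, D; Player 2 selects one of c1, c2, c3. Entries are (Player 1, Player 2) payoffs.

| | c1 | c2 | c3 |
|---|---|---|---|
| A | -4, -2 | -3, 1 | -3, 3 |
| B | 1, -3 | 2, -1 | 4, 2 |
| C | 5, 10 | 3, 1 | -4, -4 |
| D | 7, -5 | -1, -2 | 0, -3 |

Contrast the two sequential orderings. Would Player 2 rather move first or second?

If Player 1 leads: Player 2's best replies are A→c3, B→c3, C→c1, D→c2; Player 1's induced payoffs -3, 4, 5, -1; outcome (C, c1), payoffs (5, 10).
If Player 2 leads: Player 1's best replies are c1→D, c2→C, c3→B; Player 2's induced payoffs -5, 1, 2; outcome (B, c3), payoffs (4, 2).
Player 2 gets 2 moving first and 10 moving second, so Player 2 prefers to move second.

second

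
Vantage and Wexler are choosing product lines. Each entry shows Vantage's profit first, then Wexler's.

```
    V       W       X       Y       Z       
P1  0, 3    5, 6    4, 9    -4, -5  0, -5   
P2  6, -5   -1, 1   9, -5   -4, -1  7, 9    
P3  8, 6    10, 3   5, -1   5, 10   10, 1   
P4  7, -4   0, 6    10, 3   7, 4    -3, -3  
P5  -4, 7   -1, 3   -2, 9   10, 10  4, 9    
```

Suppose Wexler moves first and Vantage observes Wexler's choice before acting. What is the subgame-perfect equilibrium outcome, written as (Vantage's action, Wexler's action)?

(P5, Y)

Solve by backward induction (Wexler leads).
- V: Vantage compares 0, 6, 8, 7, -4 and picks P3; Wexler would get 6.
- W: Vantage compares 5, -1, 10, 0, -1 and picks P3; Wexler would get 3.
- X: Vantage compares 4, 9, 5, 10, -2 and picks P4; Wexler would get 3.
- Y: Vantage compares -4, -4, 5, 7, 10 and picks P5; Wexler would get 10.
- Z: Vantage compares 0, 7, 10, -3, 4 and picks P3; Wexler would get 1.
Wexler's induced payoffs are 6, 3, 3, 10, 1, so Wexler commits to Y. Subgame-perfect outcome: (P5, Y) with payoffs (10, 10).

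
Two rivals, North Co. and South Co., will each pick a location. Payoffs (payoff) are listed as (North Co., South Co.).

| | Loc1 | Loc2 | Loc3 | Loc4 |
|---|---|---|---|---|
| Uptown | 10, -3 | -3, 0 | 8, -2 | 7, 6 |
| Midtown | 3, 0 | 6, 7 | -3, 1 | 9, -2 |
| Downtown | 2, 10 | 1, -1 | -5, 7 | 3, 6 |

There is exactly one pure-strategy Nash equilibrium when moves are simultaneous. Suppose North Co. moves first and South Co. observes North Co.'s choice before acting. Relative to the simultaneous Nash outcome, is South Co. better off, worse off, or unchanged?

South Co. best-responds to each possible North Co. move:
- Uptown → South Co. plays Loc4 (best of -3, 0, -2, 6); North Co. gets 7.
- Midtown → South Co. plays Loc2 (best of 0, 7, 1, -2); North Co. gets 6.
- Downtown → South Co. plays Loc1 (best of 10, -1, 7, 6); North Co. gets 2.
North Co.'s induced payoffs are 7, 6, 2, so North Co. commits to Uptown. Subgame-perfect outcome: (Uptown, Loc4) with payoffs (7, 6).
For the simultaneous game, intersect best replies.
North Co.'s best replies: Loc1→Uptown; Loc2→Midtown; Loc3→Uptown; Loc4→Midtown.
South Co.'s best replies: Uptown→Loc4; Midtown→Loc2; Downtown→Loc1.
Only (Midtown, Loc2) has each player best-responding; Nash payoffs (6, 7).
South Co. earns 6 sequentially versus 7 at the Nash outcome: worse off.

worse off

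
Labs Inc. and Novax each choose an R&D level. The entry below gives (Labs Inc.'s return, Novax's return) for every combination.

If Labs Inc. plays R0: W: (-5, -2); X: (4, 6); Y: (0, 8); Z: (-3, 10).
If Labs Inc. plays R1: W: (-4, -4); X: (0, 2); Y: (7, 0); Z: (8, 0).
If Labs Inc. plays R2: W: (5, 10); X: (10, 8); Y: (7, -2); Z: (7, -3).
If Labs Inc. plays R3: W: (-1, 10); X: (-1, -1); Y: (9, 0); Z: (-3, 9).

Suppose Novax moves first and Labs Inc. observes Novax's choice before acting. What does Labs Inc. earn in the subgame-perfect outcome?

Solve by backward induction (Novax leads).
- W: Labs Inc. compares -5, -4, 5, -1 and picks R2; Novax would get 10.
- X: Labs Inc. compares 4, 0, 10, -1 and picks R2; Novax would get 8.
- Y: Labs Inc. compares 0, 7, 7, 9 and picks R3; Novax would get 0.
- Z: Labs Inc. compares -3, 8, 7, -3 and picks R1; Novax would get 0.
Maximizing over 10, 8, 0, 0, Novax chooses W. Subgame-perfect outcome: (R2, W) with payoffs (5, 10).

5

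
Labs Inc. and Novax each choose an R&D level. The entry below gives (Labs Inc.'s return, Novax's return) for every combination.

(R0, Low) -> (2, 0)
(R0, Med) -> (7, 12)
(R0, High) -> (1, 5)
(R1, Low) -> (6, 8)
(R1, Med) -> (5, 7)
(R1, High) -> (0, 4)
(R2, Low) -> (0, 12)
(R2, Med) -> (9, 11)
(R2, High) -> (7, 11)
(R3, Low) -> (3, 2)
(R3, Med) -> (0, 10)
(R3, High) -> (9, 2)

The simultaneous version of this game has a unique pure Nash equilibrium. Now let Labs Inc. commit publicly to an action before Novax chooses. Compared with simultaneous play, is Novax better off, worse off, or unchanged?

better off

Novax best-responds to each possible Labs Inc. move:
- R0: Novax compares 0, 12, 5 and picks Med; Labs Inc. would get 7.
- R1: Novax compares 8, 7, 4 and picks Low; Labs Inc. would get 6.
- R2: Novax compares 12, 11, 11 and picks Low; Labs Inc. would get 0.
- R3: Novax compares 2, 10, 2 and picks Med; Labs Inc. would get 0.
Labs Inc.'s induced payoffs are 7, 6, 0, 0, so Labs Inc. commits to R0. Subgame-perfect outcome: (R0, Med) with payoffs (7, 12).
Now find the simultaneous Nash equilibrium.
Labs Inc.'s best replies: Low→R1; Med→R2; High→R3.
Novax's best replies: R0→Med; R1→Low; R2→Low; R3→Med.
The unique mutual best reply is (R1, Low), giving (6, 8).
Novax earns 12 sequentially versus 8 at the Nash outcome: better off.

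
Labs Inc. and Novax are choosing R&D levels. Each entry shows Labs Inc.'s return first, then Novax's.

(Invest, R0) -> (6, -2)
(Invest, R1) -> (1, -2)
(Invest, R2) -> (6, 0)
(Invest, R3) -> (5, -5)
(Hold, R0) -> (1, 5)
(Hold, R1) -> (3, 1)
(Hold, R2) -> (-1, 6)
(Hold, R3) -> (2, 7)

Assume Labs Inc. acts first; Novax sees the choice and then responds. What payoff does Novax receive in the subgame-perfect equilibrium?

0

Solve by backward induction (Labs Inc. leads).
- Invest: BR = R2, leader payoff 6.
- Hold: BR = R3, leader payoff 2.
Labs Inc.'s induced payoffs are 6, 2, so Labs Inc. commits to Invest. Subgame-perfect outcome: (Invest, R2) with payoffs (6, 0).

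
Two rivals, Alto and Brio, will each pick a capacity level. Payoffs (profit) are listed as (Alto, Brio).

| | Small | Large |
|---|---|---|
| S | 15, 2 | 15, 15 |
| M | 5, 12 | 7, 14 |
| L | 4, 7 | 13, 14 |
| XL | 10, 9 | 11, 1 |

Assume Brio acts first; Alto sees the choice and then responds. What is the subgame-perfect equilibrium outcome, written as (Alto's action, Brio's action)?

Backward induction with Brio moving first.
- Small: Alto compares 15, 5, 4, 10 and picks S; Brio would get 2.
- Large: Alto compares 15, 7, 13, 11 and picks S; Brio would get 15.
Maximizing over 2, 15, Brio chooses Large. Subgame-perfect outcome: (S, Large) with payoffs (15, 15).

(S, Large)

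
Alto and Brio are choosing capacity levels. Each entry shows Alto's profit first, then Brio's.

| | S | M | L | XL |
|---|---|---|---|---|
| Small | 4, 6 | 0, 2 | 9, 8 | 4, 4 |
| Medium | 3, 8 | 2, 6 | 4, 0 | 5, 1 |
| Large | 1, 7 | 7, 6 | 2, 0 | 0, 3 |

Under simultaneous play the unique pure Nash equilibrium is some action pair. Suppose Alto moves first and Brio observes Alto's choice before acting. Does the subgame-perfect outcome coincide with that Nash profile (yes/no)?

Work backward from Brio's decision.
- Small → Brio plays L (best of 6, 2, 8, 4); Alto gets 9.
- Medium → Brio plays S (best of 8, 6, 0, 1); Alto gets 3.
- Large → Brio plays S (best of 7, 6, 0, 3); Alto gets 1.
Alto's induced payoffs are 9, 3, 1, so Alto commits to Small. Subgame-perfect outcome: (Small, L) with payoffs (9, 8).
Now find the simultaneous Nash equilibrium.
Alto's best replies: S→Small; M→Large; L→Small; XL→Medium.
Brio's best replies: Small→L; Medium→S; Large→S.
Only (Small, L) has each player best-responding; Nash payoffs (9, 8).
Sequential outcome (Small, L) coincides with the Nash profile (Small, L).

yes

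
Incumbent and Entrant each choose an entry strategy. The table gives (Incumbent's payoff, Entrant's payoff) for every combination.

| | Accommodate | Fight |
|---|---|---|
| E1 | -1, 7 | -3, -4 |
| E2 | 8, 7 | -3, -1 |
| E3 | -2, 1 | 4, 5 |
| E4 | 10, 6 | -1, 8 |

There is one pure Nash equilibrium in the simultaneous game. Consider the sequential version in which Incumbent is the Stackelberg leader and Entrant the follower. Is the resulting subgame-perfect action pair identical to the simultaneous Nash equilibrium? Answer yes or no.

Solve by backward induction (Incumbent leads).
- E1: Entrant compares 7, -4 and picks Accommodate; Incumbent would get -1.
- E2: Entrant compares 7, -1 and picks Accommodate; Incumbent would get 8.
- E3: Entrant compares 1, 5 and picks Fight; Incumbent would get 4.
- E4: Entrant compares 6, 8 and picks Fight; Incumbent would get -1.
Maximizing over -1, 8, 4, -1, Incumbent chooses E2. Subgame-perfect outcome: (E2, Accommodate) with payoffs (8, 7).
Under simultaneous play:
Incumbent's best replies: Accommodate→E4; Fight→E3.
Entrant's best replies: E1→Accommodate; E2→Accommodate; E3→Fight; E4→Fight.
Only (E3, Fight) has each player best-responding; Nash payoffs (4, 5).
Sequential outcome (E2, Accommodate) differs from the Nash profile (E3, Fight).

no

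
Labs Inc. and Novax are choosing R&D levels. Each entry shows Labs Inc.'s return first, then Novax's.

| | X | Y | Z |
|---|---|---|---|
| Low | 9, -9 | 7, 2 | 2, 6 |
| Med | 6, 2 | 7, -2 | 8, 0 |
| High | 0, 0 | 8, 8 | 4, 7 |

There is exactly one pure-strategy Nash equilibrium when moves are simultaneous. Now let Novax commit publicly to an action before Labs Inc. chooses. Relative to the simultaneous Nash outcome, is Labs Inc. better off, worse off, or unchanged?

unchanged

Labs Inc. best-responds to each possible Novax move:
- X → Labs Inc. plays Low (best of 9, 6, 0); Novax gets -9.
- Y → Labs Inc. plays High (best of 7, 7, 8); Novax gets 8.
- Z → Labs Inc. plays Med (best of 2, 8, 4); Novax gets 0.
Maximizing over -9, 8, 0, Novax chooses Y. Subgame-perfect outcome: (High, Y) with payoffs (8, 8).
Under simultaneous play:
Labs Inc.'s best replies: X→Low; Y→High; Z→Med.
Novax's best replies: Low→Z; Med→X; High→Y.
The unique mutual best reply is (High, Y), giving (8, 8).
Labs Inc. earns 8 sequentially versus 8 at the Nash outcome: unchanged.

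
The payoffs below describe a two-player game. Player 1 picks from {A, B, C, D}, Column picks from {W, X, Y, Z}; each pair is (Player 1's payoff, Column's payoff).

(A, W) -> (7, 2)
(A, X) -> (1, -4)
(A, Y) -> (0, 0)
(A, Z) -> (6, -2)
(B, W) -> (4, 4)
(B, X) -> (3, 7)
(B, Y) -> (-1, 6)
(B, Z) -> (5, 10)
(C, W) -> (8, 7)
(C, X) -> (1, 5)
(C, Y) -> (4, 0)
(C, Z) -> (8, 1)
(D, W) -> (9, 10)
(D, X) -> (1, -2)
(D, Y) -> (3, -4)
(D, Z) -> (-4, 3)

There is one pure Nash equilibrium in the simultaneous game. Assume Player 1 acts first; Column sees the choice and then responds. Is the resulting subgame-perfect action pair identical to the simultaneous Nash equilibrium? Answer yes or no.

Solve by backward induction (Player 1 leads).
- A: Column compares 2, -4, 0, -2 and picks W; Player 1 would get 7.
- B: Column compares 4, 7, 6, 10 and picks Z; Player 1 would get 5.
- C: Column compares 7, 5, 0, 1 and picks W; Player 1 would get 8.
- D: Column compares 10, -2, -4, 3 and picks W; Player 1 would get 9.
Among 7, 5, 8, 9, the best is 9 at D. Subgame-perfect outcome: (D, W) with payoffs (9, 10).
Now find the simultaneous Nash equilibrium.
Player 1's best replies: W→D; X→B; Y→C; Z→C.
Column's best replies: A→W; B→Z; C→W; D→W.
Only (D, W) has each player best-responding; Nash payoffs (9, 10).
Sequential outcome (D, W) coincides with the Nash profile (D, W).

yes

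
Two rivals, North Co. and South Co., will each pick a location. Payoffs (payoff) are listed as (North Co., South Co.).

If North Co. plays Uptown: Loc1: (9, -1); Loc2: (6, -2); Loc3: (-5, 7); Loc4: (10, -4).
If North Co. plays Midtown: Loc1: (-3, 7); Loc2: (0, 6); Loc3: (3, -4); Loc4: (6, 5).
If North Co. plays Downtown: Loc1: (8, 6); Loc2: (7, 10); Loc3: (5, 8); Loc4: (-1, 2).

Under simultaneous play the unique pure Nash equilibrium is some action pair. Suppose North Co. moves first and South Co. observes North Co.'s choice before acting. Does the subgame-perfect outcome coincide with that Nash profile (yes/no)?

Backward induction with North Co. moving first.
- Uptown → South Co. plays Loc3 (best of -1, -2, 7, -4); North Co. gets -5.
- Midtown → South Co. plays Loc1 (best of 7, 6, -4, 5); North Co. gets -3.
- Downtown → South Co. plays Loc2 (best of 6, 10, 8, 2); North Co. gets 7.
North Co.'s induced payoffs are -5, -3, 7, so North Co. commits to Downtown. Subgame-perfect outcome: (Downtown, Loc2) with payoffs (7, 10).
Under simultaneous play:
North Co.'s best replies: Loc1→Uptown; Loc2→Downtown; Loc3→Downtown; Loc4→Uptown.
South Co.'s best replies: Uptown→Loc3; Midtown→Loc1; Downtown→Loc2.
The unique mutual best reply is (Downtown, Loc2), giving (7, 10).
Sequential outcome (Downtown, Loc2) coincides with the Nash profile (Downtown, Loc2).

yes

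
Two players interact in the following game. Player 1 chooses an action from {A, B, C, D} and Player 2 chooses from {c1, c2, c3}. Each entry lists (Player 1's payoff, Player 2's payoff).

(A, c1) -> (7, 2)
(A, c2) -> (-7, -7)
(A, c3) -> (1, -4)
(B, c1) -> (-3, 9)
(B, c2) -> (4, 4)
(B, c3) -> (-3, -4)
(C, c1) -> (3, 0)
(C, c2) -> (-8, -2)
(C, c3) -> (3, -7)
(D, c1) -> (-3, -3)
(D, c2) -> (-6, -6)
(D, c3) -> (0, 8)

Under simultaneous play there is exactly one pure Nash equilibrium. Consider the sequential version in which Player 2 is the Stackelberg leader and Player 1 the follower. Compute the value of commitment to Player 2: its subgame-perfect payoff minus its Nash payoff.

2

Backward induction with Player 2 moving first.
- c1: Player 1 compares 7, -3, 3, -3 and picks A; Player 2 would get 2.
- c2: Player 1 compares -7, 4, -8, -6 and picks B; Player 2 would get 4.
- c3: Player 1 compares 1, -3, 3, 0 and picks C; Player 2 would get -7.
Player 2's induced payoffs are 2, 4, -7, so Player 2 commits to c2. Subgame-perfect outcome: (B, c2) with payoffs (4, 4).
Under simultaneous play:
Player 1's best replies: c1→A; c2→B; c3→C.
Player 2's best replies: A→c1; B→c1; C→c1; D→c3.
The unique mutual best reply is (A, c1), giving (7, 2).
Player 2's commitment gain: 4 − 2 = 2.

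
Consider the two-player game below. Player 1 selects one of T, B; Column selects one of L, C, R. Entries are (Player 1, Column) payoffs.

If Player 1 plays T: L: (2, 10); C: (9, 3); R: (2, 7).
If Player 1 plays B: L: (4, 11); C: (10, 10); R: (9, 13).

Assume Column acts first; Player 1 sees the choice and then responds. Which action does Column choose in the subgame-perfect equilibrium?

Work backward from Player 1's decision.
- L → Player 1 plays B (best of 2, 4); Column gets 11.
- C → Player 1 plays B (best of 9, 10); Column gets 10.
- R → Player 1 plays B (best of 2, 9); Column gets 13.
Maximizing over 11, 10, 13, Column chooses R. Subgame-perfect outcome: (B, R) with payoffs (9, 13).

R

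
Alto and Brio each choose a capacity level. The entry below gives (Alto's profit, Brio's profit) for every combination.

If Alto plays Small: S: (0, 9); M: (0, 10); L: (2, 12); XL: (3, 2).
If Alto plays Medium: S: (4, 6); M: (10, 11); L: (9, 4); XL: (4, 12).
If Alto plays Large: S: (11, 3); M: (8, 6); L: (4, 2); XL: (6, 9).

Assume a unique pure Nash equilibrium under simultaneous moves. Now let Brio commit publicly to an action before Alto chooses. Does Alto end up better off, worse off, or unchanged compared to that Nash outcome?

Solve by backward induction (Brio leads).
- S: Alto compares 0, 4, 11 and picks Large; Brio would get 3.
- M: Alto compares 0, 10, 8 and picks Medium; Brio would get 11.
- L: Alto compares 2, 9, 4 and picks Medium; Brio would get 4.
- XL: Alto compares 3, 4, 6 and picks Large; Brio would get 9.
Among 3, 11, 4, 9, the best is 11 at M. Subgame-perfect outcome: (Medium, M) with payoffs (10, 11).
For the simultaneous game, intersect best replies.
Alto's best replies: S→Large; M→Medium; L→Medium; XL→Large.
Brio's best replies: Small→L; Medium→XL; Large→XL.
The unique mutual best reply is (Large, XL), giving (6, 9).
Alto earns 10 sequentially versus 6 at the Nash outcome: better off.

better off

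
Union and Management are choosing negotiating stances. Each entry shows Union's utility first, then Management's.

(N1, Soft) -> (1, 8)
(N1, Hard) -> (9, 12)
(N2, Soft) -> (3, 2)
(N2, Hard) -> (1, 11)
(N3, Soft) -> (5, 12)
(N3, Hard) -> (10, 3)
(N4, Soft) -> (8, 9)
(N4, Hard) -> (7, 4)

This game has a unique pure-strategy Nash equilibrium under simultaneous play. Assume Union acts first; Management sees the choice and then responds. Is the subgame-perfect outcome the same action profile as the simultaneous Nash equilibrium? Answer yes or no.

no

Management best-responds to each possible Union move:
- N1: Management compares 8, 12 and picks Hard; Union would get 9.
- N2: Management compares 2, 11 and picks Hard; Union would get 1.
- N3: Management compares 12, 3 and picks Soft; Union would get 5.
- N4: Management compares 9, 4 and picks Soft; Union would get 8.
Union's induced payoffs are 9, 1, 5, 8, so Union commits to N1. Subgame-perfect outcome: (N1, Hard) with payoffs (9, 12).
Under simultaneous play:
Union's best replies: Soft→N4; Hard→N3.
Management's best replies: N1→Hard; N2→Hard; N3→Soft; N4→Soft.
Only (N4, Soft) has each player best-responding; Nash payoffs (8, 9).
Sequential outcome (N1, Hard) differs from the Nash profile (N4, Soft).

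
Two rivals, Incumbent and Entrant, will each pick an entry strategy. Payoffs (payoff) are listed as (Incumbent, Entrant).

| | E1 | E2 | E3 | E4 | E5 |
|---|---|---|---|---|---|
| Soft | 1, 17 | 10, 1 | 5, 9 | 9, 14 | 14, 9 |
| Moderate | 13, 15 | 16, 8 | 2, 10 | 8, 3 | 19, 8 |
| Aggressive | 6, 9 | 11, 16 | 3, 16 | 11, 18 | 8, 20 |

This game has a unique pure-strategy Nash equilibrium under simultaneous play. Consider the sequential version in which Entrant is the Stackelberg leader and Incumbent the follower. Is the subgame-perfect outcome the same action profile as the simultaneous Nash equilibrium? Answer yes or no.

no

Incumbent best-responds to each possible Entrant move:
- E1: BR = Moderate, leader payoff 15.
- E2: BR = Moderate, leader payoff 8.
- E3: BR = Soft, leader payoff 9.
- E4: BR = Aggressive, leader payoff 18.
- E5: BR = Moderate, leader payoff 8.
Among 15, 8, 9, 18, 8, the best is 18 at E4. Subgame-perfect outcome: (Aggressive, E4) with payoffs (11, 18).
For the simultaneous game, intersect best replies.
Incumbent's best replies: E1→Moderate; E2→Moderate; E3→Soft; E4→Aggressive; E5→Moderate.
Entrant's best replies: Soft→E1; Moderate→E1; Aggressive→E5.
Only (Moderate, E1) has each player best-responding; Nash payoffs (13, 15).
Sequential outcome (Aggressive, E4) differs from the Nash profile (Moderate, E1).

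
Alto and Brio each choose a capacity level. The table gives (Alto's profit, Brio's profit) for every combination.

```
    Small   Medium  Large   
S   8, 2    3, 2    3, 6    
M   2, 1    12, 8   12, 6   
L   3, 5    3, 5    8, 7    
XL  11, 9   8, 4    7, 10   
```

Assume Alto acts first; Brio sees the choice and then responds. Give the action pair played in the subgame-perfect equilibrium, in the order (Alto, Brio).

(M, Medium)

Backward induction with Alto moving first.
- S: BR = Large, leader payoff 3.
- M: BR = Medium, leader payoff 12.
- L: BR = Large, leader payoff 8.
- XL: BR = Large, leader payoff 7.
Among 3, 12, 8, 7, the best is 12 at M. Subgame-perfect outcome: (M, Medium) with payoffs (12, 8).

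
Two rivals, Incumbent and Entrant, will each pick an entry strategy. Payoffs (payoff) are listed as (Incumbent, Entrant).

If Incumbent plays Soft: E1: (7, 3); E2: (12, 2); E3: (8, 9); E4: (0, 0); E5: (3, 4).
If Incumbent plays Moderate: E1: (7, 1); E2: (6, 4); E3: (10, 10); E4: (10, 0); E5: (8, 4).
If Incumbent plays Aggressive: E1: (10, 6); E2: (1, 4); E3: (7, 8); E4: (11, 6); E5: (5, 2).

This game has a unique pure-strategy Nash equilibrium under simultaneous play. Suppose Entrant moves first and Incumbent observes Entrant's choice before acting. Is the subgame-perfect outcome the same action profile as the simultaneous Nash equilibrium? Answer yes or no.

Work backward from Incumbent's decision.
- E1: Incumbent compares 7, 7, 10 and picks Aggressive; Entrant would get 6.
- E2: Incumbent compares 12, 6, 1 and picks Soft; Entrant would get 2.
- E3: Incumbent compares 8, 10, 7 and picks Moderate; Entrant would get 10.
- E4: Incumbent compares 0, 10, 11 and picks Aggressive; Entrant would get 6.
- E5: Incumbent compares 3, 8, 5 and picks Moderate; Entrant would get 4.
Entrant's induced payoffs are 6, 2, 10, 6, 4, so Entrant commits to E3. Subgame-perfect outcome: (Moderate, E3) with payoffs (10, 10).
Now find the simultaneous Nash equilibrium.
Incumbent's best replies: E1→Aggressive; E2→Soft; E3→Moderate; E4→Aggressive; E5→Moderate.
Entrant's best replies: Soft→E3; Moderate→E3; Aggressive→E3.
Only (Moderate, E3) has each player best-responding; Nash payoffs (10, 10).
Sequential outcome (Moderate, E3) coincides with the Nash profile (Moderate, E3).

yes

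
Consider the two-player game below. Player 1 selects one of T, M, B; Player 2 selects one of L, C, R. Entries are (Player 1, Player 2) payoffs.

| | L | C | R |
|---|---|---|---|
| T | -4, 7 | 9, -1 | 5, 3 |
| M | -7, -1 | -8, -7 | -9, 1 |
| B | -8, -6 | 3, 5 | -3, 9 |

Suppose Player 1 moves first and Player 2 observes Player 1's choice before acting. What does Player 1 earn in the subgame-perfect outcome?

-3

Work backward from Player 2's decision.
- T → Player 2 plays L (best of 7, -1, 3); Player 1 gets -4.
- M → Player 2 plays R (best of -1, -7, 1); Player 1 gets -9.
- B → Player 2 plays R (best of -6, 5, 9); Player 1 gets -3.
Maximizing over -4, -9, -3, Player 1 chooses B. Subgame-perfect outcome: (B, R) with payoffs (-3, 9).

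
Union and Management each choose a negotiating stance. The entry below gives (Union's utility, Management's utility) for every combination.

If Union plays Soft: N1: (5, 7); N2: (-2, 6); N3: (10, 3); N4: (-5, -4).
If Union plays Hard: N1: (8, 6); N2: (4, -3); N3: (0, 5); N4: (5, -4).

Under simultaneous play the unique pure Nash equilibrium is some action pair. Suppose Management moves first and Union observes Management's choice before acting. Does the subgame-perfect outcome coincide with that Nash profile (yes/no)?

Solve by backward induction (Management leads).
- N1: BR = Hard, leader payoff 6.
- N2: BR = Hard, leader payoff -3.
- N3: BR = Soft, leader payoff 3.
- N4: BR = Hard, leader payoff -4.
Among 6, -3, 3, -4, the best is 6 at N1. Subgame-perfect outcome: (Hard, N1) with payoffs (8, 6).
Under simultaneous play:
Union's best replies: N1→Hard; N2→Hard; N3→Soft; N4→Hard.
Management's best replies: Soft→N1; Hard→N1.
The unique mutual best reply is (Hard, N1), giving (8, 6).
Sequential outcome (Hard, N1) coincides with the Nash profile (Hard, N1).

yes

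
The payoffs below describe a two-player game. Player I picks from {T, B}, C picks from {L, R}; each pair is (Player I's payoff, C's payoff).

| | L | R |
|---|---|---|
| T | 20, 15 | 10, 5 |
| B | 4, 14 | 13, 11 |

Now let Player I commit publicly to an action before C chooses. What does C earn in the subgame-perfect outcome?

15

C best-responds to each possible Player I move:
- T: C compares 15, 5 and picks L; Player I would get 20.
- B: C compares 14, 11 and picks L; Player I would get 4.
Among 20, 4, the best is 20 at T. Subgame-perfect outcome: (T, L) with payoffs (20, 15).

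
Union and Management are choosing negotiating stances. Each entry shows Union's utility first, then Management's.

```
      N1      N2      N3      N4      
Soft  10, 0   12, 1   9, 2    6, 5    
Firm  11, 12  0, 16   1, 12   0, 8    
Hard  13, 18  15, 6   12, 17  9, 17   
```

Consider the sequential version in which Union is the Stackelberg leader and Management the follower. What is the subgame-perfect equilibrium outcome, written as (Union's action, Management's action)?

(Hard, N1)

Backward induction with Union moving first.
- Soft: BR = N4, leader payoff 6.
- Firm: BR = N2, leader payoff 0.
- Hard: BR = N1, leader payoff 13.
Maximizing over 6, 0, 13, Union chooses Hard. Subgame-perfect outcome: (Hard, N1) with payoffs (13, 18).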